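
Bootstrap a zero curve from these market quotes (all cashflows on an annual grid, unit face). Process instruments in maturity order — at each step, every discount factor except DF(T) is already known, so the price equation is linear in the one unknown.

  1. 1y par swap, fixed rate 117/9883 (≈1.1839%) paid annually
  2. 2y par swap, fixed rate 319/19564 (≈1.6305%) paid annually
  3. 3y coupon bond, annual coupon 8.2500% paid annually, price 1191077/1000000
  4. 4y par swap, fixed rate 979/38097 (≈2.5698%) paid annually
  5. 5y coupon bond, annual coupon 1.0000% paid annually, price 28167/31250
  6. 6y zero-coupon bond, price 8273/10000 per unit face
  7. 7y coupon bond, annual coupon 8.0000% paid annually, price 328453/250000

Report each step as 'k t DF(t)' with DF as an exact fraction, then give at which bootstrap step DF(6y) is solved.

1 1 9883/10000
2 2 9681/10000
3 3 1189/1250
4 4 9021/10000
5 5 8547/10000
6 6 8273/10000
7 7 8097/10000
DF(6y) is solved at step 6

step 1 [1y] swap r/1=117/9883: DF=(1 − 117/9883·(0))/(1+117/9883) = 9883/10000 ≈ 0.988300
step 2 [2y] swap r/1=319/19564: DF=(1 − 319/19564·(0.988300))/(1+319/19564) = 9681/10000 ≈ 0.968100
step 3 [3y] bond c/1=33/400: DF=(1191077/1000000 − 33/400·(0.988300+0.968100))/(1+33/400) = 1189/1250 ≈ 0.951200
step 4 [4y] swap r/1=979/38097: DF=(1 − 979/38097·(0.988300+0.968100+0.951200))/(1+979/38097) = 9021/10000 ≈ 0.902100
step 5 [5y] bond c/1=1/100: DF=(28167/31250 − 1/100·(0.988300+0.968100+0.951200+0.902100))/(1+1/100) = 8547/10000 ≈ 0.854700
step 6 [6y] zero: DF = P = 8273/10000 ≈ 0.827300
step 7 [7y] bond c/1=2/25: DF=(328453/250000 − 2/25·(0.988300+0.968100+0.951200+0.902100+0.854700+0.827300))/(1+2/25) = 8097/10000 ≈ 0.809700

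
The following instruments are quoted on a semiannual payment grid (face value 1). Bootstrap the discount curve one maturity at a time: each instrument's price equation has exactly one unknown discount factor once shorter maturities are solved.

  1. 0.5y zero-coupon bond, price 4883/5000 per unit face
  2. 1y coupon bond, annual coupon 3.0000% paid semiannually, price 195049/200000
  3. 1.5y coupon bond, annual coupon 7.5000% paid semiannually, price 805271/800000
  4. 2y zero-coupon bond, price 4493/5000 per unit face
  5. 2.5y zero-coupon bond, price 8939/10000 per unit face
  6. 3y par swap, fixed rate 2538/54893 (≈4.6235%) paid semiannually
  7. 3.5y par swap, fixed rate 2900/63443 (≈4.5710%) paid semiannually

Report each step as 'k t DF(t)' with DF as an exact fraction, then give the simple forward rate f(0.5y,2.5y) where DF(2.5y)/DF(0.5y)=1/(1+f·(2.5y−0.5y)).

step 1 [0.5y] zero: DF = P = 4883/5000 ≈ 0.976600
step 2 [1y] bond c/2=3/200: DF=(195049/200000 − 3/200·(0.976600))/(1+3/200) = 1183/1250 ≈ 0.946400
step 3 [1.5y] bond c/2=3/80: DF=(805271/800000 − 3/80·(0.976600+0.946400))/(1+3/80) = 9007/10000 ≈ 0.900700
step 4 [2y] zero: DF = P = 4493/5000 ≈ 0.898600
step 5 [2.5y] zero: DF = P = 8939/10000 ≈ 0.893900
step 6 [3y] swap r/2=1269/54893: DF=(1 − 1269/54893·(0.976600+0.946400+0.900700+0.898600+0.893900))/(1+1269/54893) = 8731/10000 ≈ 0.873100
step 7 [3.5y] swap r/2=1450/63443: DF=(1 − 1450/63443·(0.976600+0.946400+0.900700+0.898600+0.893900+0.873100))/(1+1450/63443) = 171/200 ≈ 0.855000

1 1/2 4883/5000
2 1 1183/1250
3 3/2 9007/10000
4 2 4493/5000
5 5/2 8939/10000
6 3 8731/10000
7 7/2 171/200
f(0.5y,2.5y) = ((4883/5000)/(8939/10000) − 1)/(2) = 827/17878 ≈ 4.6258%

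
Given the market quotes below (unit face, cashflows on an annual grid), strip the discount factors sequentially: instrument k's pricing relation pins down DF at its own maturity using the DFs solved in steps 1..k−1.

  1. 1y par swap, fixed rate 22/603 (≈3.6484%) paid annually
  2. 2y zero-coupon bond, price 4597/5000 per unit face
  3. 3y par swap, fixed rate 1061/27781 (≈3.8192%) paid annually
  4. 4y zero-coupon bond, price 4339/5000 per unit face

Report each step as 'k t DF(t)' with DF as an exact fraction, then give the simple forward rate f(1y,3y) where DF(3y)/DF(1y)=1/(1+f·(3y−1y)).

1 1 603/625
2 2 4597/5000
3 3 8939/10000
4 4 4339/5000
f(1y,3y) = ((603/625)/(8939/10000) − 1)/(2) = 709/17878 ≈ 3.9658%

step 1 [1y] swap r/1=22/603: DF=(1 − 22/603·(0))/(1+22/603) = 603/625 ≈ 0.964800
step 2 [2y] zero: DF = P = 4597/5000 ≈ 0.919400
step 3 [3y] swap r/1=1061/27781: DF=(1 − 1061/27781·(0.964800+0.919400))/(1+1061/27781) = 8939/10000 ≈ 0.893900
step 4 [4y] zero: DF = P = 4339/5000 ≈ 0.867800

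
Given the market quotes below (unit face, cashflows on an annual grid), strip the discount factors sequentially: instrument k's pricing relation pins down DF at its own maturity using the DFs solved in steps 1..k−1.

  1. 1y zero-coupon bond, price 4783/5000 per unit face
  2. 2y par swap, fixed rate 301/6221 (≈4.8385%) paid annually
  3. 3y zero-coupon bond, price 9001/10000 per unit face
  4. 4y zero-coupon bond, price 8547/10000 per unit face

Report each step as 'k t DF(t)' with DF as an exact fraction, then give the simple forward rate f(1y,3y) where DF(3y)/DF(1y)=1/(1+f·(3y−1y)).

step 1 [1y] zero: DF = P = 4783/5000 ≈ 0.956600
step 2 [2y] swap r/1=301/6221: DF=(1 − 301/6221·(0.956600))/(1+301/6221) = 9097/10000 ≈ 0.909700
step 3 [3y] zero: DF = P = 9001/10000 ≈ 0.900100
step 4 [4y] zero: DF = P = 8547/10000 ≈ 0.854700

1 1 4783/5000
2 2 9097/10000
3 3 9001/10000
4 4 8547/10000
f(1y,3y) = ((4783/5000)/(9001/10000) − 1)/(2) = 565/18002 ≈ 3.1385%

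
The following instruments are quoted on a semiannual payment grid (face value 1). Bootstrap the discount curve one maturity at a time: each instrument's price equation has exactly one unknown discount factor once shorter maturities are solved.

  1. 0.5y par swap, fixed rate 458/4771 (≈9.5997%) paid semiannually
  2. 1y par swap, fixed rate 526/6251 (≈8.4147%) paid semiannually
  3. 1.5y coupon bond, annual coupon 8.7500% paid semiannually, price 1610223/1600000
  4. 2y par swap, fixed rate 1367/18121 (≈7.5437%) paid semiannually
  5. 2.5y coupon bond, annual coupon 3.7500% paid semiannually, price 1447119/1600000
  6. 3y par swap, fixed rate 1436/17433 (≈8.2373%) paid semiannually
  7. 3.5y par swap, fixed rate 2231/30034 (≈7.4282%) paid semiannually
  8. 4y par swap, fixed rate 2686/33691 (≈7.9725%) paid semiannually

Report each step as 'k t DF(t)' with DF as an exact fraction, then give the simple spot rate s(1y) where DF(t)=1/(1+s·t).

1 1/2 4771/5000
2 1 9211/10000
3 3/2 1107/1250
4 2 8633/10000
5 5/2 8211/10000
6 3 3923/5000
7 7/2 7769/10000
8 4 3657/5000
s(1y) = (1/(9211/10000) − 1)/(1) = 789/9211 ≈ 8.5658%

step 1 [0.5y] swap r/2=229/4771: DF=(1 − 229/4771·(0))/(1+229/4771) = 4771/5000 ≈ 0.954200
step 2 [1y] swap r/2=263/6251: DF=(1 − 263/6251·(0.954200))/(1+263/6251) = 9211/10000 ≈ 0.921100
step 3 [1.5y] bond c/2=7/160: DF=(1610223/1600000 − 7/160·(0.954200+0.921100))/(1+7/160) = 1107/1250 ≈ 0.885600
step 4 [2y] swap r/2=1367/36242: DF=(1 − 1367/36242·(0.954200+0.921100+0.885600))/(1+1367/36242) = 8633/10000 ≈ 0.863300
step 5 [2.5y] bond c/2=3/160: DF=(1447119/1600000 − 3/160·(0.954200+0.921100+0.885600+0.863300))/(1+3/160) = 8211/10000 ≈ 0.821100
step 6 [3y] swap r/2=718/17433: DF=(1 − 718/17433·(0.954200+0.921100+0.885600+0.863300+0.821100))/(1+718/17433) = 3923/5000 ≈ 0.784600
step 7 [3.5y] swap r/2=2231/60068: DF=(1 − 2231/60068·(0.954200+0.921100+0.885600+0.863300+0.821100+0.784600))/(1+2231/60068) = 7769/10000 ≈ 0.776900
step 8 [4y] swap r/2=1343/33691: DF=(1 − 1343/33691·(0.954200+0.921100+0.885600+0.863300+0.821100+0.784600+0.776900))/(1+1343/33691) = 3657/5000 ≈ 0.731400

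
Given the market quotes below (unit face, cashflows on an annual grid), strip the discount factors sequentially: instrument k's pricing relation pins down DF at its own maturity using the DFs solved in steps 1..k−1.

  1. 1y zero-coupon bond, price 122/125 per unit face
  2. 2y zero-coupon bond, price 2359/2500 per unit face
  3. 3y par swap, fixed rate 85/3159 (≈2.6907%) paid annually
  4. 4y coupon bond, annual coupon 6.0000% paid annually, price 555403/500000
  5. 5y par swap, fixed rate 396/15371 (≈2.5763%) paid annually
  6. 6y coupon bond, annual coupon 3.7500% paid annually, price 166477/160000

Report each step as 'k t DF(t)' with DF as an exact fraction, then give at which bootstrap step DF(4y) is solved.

1 1 122/125
2 2 2359/2500
3 3 1847/2000
4 4 887/1000
5 5 2203/2500
6 6 4181/5000
DF(4y) is solved at step 4

step 1 [1y] zero: DF = P = 122/125 ≈ 0.976000
step 2 [2y] zero: DF = P = 2359/2500 ≈ 0.943600
step 3 [3y] swap r/1=85/3159: DF=(1 − 85/3159·(0.976000+0.943600))/(1+85/3159) = 1847/2000 ≈ 0.923500
step 4 [4y] bond c/1=3/50: DF=(555403/500000 − 3/50·(0.976000+0.943600+0.923500))/(1+3/50) = 887/1000 ≈ 0.887000
step 5 [5y] swap r/1=396/15371: DF=(1 − 396/15371·(0.976000+0.943600+0.923500+0.887000))/(1+396/15371) = 2203/2500 ≈ 0.881200
step 6 [6y] bond c/1=3/80: DF=(166477/160000 − 3/80·(0.976000+0.943600+0.923500+0.887000+0.881200))/(1+3/80) = 4181/5000 ≈ 0.836200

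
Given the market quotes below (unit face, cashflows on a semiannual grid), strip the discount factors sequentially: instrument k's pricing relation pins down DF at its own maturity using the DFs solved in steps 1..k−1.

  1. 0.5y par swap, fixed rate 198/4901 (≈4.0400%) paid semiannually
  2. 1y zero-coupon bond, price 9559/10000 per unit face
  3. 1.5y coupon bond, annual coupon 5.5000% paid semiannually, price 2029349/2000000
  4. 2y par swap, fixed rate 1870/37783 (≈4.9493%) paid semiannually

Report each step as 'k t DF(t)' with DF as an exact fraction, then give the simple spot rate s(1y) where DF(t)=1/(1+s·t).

1 1/2 4901/5000
2 1 9559/10000
3 3/2 9357/10000
4 2 1813/2000
s(1y) = (1/(9559/10000) − 1)/(1) = 441/9559 ≈ 4.6135%

step 1 [0.5y] swap r/2=99/4901: DF=(1 − 99/4901·(0))/(1+99/4901) = 4901/5000 ≈ 0.980200
step 2 [1y] zero: DF = P = 9559/10000 ≈ 0.955900
step 3 [1.5y] bond c/2=11/400: DF=(2029349/2000000 − 11/400·(0.980200+0.955900))/(1+11/400) = 9357/10000 ≈ 0.935700
step 4 [2y] swap r/2=935/37783: DF=(1 − 935/37783·(0.980200+0.955900+0.935700))/(1+935/37783) = 1813/2000 ≈ 0.906500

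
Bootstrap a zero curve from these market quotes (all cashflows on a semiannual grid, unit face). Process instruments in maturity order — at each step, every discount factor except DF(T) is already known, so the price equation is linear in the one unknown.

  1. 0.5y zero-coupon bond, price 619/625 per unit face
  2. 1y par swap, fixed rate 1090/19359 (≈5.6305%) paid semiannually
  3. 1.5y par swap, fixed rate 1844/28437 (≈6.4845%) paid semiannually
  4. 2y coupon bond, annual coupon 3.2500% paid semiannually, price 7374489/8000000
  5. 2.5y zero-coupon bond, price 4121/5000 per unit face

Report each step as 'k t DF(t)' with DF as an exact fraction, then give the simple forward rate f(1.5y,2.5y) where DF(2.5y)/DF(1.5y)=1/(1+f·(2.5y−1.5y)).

1 1/2 619/625
2 1 1891/2000
3 3/2 4539/5000
4 2 1077/1250
5 5/2 4121/5000
f(1.5y,2.5y) = ((4539/5000)/(4121/5000) − 1)/(1) = 418/4121 ≈ 10.1432%

step 1 [0.5y] zero: DF = P = 619/625 ≈ 0.990400
step 2 [1y] swap r/2=545/19359: DF=(1 − 545/19359·(0.990400))/(1+545/19359) = 1891/2000 ≈ 0.945500
step 3 [1.5y] swap r/2=922/28437: DF=(1 − 922/28437·(0.990400+0.945500))/(1+922/28437) = 4539/5000 ≈ 0.907800
step 4 [2y] bond c/2=13/800: DF=(7374489/8000000 − 13/800·(0.990400+0.945500+0.907800))/(1+13/800) = 1077/1250 ≈ 0.861600
step 5 [2.5y] zero: DF = P = 4121/5000 ≈ 0.824200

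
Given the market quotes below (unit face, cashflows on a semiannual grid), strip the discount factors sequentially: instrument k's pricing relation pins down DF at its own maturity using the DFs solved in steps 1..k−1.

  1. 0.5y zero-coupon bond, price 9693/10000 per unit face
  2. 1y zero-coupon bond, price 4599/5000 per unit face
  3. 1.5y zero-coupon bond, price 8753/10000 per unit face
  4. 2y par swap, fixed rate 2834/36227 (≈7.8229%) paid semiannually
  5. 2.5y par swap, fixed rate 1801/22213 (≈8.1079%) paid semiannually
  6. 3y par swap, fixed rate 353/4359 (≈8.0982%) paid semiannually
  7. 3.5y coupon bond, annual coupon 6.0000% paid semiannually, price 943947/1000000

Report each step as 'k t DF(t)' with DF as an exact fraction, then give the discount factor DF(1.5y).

1 1/2 9693/10000
2 1 4599/5000
3 3/2 8753/10000
4 2 8583/10000
5 5/2 8199/10000
6 3 3941/5000
7 7/2 7641/10000
DF(1.5y) = 8753/10000 ≈ 0.875300

step 1 [0.5y] zero: DF = P = 9693/10000 ≈ 0.969300
step 2 [1y] zero: DF = P = 4599/5000 ≈ 0.919800
step 3 [1.5y] zero: DF = P = 8753/10000 ≈ 0.875300
step 4 [2y] swap r/2=1417/36227: DF=(1 − 1417/36227·(0.969300+0.919800+0.875300))/(1+1417/36227) = 8583/10000 ≈ 0.858300
step 5 [2.5y] swap r/2=1801/44426: DF=(1 − 1801/44426·(0.969300+0.919800+0.875300+0.858300))/(1+1801/44426) = 8199/10000 ≈ 0.819900
step 6 [3y] swap r/2=353/8718: DF=(1 − 353/8718·(0.969300+0.919800+0.875300+0.858300+0.819900))/(1+353/8718) = 3941/5000 ≈ 0.788200
step 7 [3.5y] bond c/2=3/100: DF=(943947/1000000 − 3/100·(0.969300+0.919800+0.875300+0.858300+0.819900+0.788200))/(1+3/100) = 7641/10000 ≈ 0.764100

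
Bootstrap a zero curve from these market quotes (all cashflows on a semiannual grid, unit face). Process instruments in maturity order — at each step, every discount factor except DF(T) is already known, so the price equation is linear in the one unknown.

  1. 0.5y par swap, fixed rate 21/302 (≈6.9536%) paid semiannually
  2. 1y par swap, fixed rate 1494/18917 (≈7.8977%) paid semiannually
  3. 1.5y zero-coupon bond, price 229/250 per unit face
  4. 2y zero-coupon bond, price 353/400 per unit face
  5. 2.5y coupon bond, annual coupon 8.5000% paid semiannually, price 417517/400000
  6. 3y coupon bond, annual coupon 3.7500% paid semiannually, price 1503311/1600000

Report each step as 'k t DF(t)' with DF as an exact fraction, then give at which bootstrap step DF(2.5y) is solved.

1 1/2 604/625
2 1 9253/10000
3 3/2 229/250
4 2 353/400
5 5/2 2127/2500
6 3 8387/10000
DF(2.5y) is solved at step 5

step 1 [0.5y] swap r/2=21/604: DF=(1 − 21/604·(0))/(1+21/604) = 604/625 ≈ 0.966400
step 2 [1y] swap r/2=747/18917: DF=(1 − 747/18917·(0.966400))/(1+747/18917) = 9253/10000 ≈ 0.925300
step 3 [1.5y] zero: DF = P = 229/250 ≈ 0.916000
step 4 [2y] zero: DF = P = 353/400 ≈ 0.882500
step 5 [2.5y] bond c/2=17/400: DF=(417517/400000 − 17/400·(0.966400+0.925300+0.916000+0.882500))/(1+17/400) = 2127/2500 ≈ 0.850800
step 6 [3y] bond c/2=3/160: DF=(1503311/1600000 − 3/160·(0.966400+0.925300+0.916000+0.882500+0.850800))/(1+3/160) = 8387/10000 ≈ 0.838700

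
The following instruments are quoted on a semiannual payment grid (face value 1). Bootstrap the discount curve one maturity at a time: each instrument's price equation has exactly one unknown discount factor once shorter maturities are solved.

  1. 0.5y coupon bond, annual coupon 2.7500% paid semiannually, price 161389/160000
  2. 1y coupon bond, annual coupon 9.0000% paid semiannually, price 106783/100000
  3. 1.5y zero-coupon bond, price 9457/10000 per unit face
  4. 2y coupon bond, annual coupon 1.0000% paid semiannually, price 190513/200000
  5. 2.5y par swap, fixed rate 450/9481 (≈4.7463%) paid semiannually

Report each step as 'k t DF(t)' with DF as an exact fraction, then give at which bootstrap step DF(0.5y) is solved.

step 1 [0.5y] bond c/2=11/800: DF=(161389/160000 − 11/800·(0))/(1+11/800) = 199/200 ≈ 0.995000
step 2 [1y] bond c/2=9/200: DF=(106783/100000 − 9/200·(0.995000))/(1+9/200) = 979/1000 ≈ 0.979000
step 3 [1.5y] zero: DF = P = 9457/10000 ≈ 0.945700
step 4 [2y] bond c/2=1/200: DF=(190513/200000 − 1/200·(0.995000+0.979000+0.945700))/(1+1/200) = 9333/10000 ≈ 0.933300
step 5 [2.5y] swap r/2=225/9481: DF=(1 − 225/9481·(0.995000+0.979000+0.945700+0.933300))/(1+225/9481) = 71/80 ≈ 0.887500

1 1/2 199/200
2 1 979/1000
3 3/2 9457/10000
4 2 9333/10000
5 5/2 71/80
DF(0.5y) is solved at step 1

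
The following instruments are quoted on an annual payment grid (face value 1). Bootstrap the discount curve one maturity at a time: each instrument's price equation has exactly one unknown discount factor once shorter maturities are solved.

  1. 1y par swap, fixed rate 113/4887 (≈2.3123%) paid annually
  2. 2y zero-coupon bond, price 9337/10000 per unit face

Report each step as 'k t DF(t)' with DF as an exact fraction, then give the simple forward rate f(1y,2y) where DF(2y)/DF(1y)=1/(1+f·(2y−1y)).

1 1 4887/5000
2 2 9337/10000
f(1y,2y) = ((4887/5000)/(9337/10000) − 1)/(1) = 437/9337 ≈ 4.6803%

step 1 [1y] swap r/1=113/4887: DF=(1 − 113/4887·(0))/(1+113/4887) = 4887/5000 ≈ 0.977400
step 2 [2y] zero: DF = P = 9337/10000 ≈ 0.933700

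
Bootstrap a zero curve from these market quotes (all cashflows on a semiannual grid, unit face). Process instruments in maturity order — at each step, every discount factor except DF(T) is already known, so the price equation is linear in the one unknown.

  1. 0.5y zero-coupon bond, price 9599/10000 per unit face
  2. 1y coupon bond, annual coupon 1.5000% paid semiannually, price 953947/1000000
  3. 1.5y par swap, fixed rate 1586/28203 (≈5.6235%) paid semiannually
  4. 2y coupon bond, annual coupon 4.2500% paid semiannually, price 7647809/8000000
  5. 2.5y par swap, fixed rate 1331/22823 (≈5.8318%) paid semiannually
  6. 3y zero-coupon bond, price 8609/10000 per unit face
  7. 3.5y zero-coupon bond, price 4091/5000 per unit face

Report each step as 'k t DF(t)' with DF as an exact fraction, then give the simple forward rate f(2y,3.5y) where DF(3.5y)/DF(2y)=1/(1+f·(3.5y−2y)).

step 1 [0.5y] zero: DF = P = 9599/10000 ≈ 0.959900
step 2 [1y] bond c/2=3/400: DF=(953947/1000000 − 3/400·(0.959900))/(1+3/400) = 9397/10000 ≈ 0.939700
step 3 [1.5y] swap r/2=793/28203: DF=(1 − 793/28203·(0.959900+0.939700))/(1+793/28203) = 9207/10000 ≈ 0.920700
step 4 [2y] bond c/2=17/800: DF=(7647809/8000000 − 17/800·(0.959900+0.939700+0.920700))/(1+17/800) = 4387/5000 ≈ 0.877400
step 5 [2.5y] swap r/2=1331/45646: DF=(1 − 1331/45646·(0.959900+0.939700+0.920700+0.877400))/(1+1331/45646) = 8669/10000 ≈ 0.866900
step 6 [3y] zero: DF = P = 8609/10000 ≈ 0.860900
step 7 [3.5y] zero: DF = P = 4091/5000 ≈ 0.818200

1 1/2 9599/10000
2 1 9397/10000
3 3/2 9207/10000
4 2 4387/5000
5 5/2 8669/10000
6 3 8609/10000
7 7/2 4091/5000
f(2y,3.5y) = ((4387/5000)/(4091/5000) − 1)/(3/2) = 592/12273 ≈ 4.8236%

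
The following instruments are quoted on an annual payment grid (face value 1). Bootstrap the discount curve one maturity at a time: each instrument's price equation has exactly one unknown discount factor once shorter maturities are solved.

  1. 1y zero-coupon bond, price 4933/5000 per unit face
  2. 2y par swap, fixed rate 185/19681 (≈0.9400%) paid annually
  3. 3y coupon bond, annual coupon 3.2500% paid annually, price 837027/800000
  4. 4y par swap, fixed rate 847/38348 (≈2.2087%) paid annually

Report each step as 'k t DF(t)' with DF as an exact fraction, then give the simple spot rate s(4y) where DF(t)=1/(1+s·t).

step 1 [1y] zero: DF = P = 4933/5000 ≈ 0.986600
step 2 [2y] swap r/1=185/19681: DF=(1 − 185/19681·(0.986600))/(1+185/19681) = 1963/2000 ≈ 0.981500
step 3 [3y] bond c/1=13/400: DF=(837027/800000 − 13/400·(0.986600+0.981500))/(1+13/400) = 4757/5000 ≈ 0.951400
step 4 [4y] swap r/1=847/38348: DF=(1 − 847/38348·(0.986600+0.981500+0.951400))/(1+847/38348) = 9153/10000 ≈ 0.915300

1 1 4933/5000
2 2 1963/2000
3 3 4757/5000
4 4 9153/10000
s(4y) = (1/(9153/10000) − 1)/(4) = 847/36612 ≈ 2.3134%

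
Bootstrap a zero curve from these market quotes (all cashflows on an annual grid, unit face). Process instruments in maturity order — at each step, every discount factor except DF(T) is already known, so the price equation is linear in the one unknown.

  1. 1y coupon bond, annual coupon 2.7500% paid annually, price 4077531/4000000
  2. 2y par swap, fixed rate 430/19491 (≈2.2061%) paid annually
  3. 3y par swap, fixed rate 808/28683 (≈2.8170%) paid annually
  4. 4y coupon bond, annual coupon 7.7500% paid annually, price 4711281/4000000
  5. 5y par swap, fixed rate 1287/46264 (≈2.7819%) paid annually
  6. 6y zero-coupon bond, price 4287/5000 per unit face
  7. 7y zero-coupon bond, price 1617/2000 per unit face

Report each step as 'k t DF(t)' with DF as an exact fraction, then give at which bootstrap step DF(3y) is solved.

1 1 9921/10000
2 2 957/1000
3 3 1149/1250
4 4 2217/2500
5 5 8713/10000
6 6 4287/5000
7 7 1617/2000
DF(3y) is solved at step 3

step 1 [1y] bond c/1=11/400: DF=(4077531/4000000 − 11/400·(0))/(1+11/400) = 9921/10000 ≈ 0.992100
step 2 [2y] swap r/1=430/19491: DF=(1 − 430/19491·(0.992100))/(1+430/19491) = 957/1000 ≈ 0.957000
step 3 [3y] swap r/1=808/28683: DF=(1 − 808/28683·(0.992100+0.957000))/(1+808/28683) = 1149/1250 ≈ 0.919200
step 4 [4y] bond c/1=31/400: DF=(4711281/4000000 − 31/400·(0.992100+0.957000+0.919200))/(1+31/400) = 2217/2500 ≈ 0.886800
step 5 [5y] swap r/1=1287/46264: DF=(1 − 1287/46264·(0.992100+0.957000+0.919200+0.886800))/(1+1287/46264) = 8713/10000 ≈ 0.871300
step 6 [6y] zero: DF = P = 4287/5000 ≈ 0.857400
step 7 [7y] zero: DF = P = 1617/2000 ≈ 0.808500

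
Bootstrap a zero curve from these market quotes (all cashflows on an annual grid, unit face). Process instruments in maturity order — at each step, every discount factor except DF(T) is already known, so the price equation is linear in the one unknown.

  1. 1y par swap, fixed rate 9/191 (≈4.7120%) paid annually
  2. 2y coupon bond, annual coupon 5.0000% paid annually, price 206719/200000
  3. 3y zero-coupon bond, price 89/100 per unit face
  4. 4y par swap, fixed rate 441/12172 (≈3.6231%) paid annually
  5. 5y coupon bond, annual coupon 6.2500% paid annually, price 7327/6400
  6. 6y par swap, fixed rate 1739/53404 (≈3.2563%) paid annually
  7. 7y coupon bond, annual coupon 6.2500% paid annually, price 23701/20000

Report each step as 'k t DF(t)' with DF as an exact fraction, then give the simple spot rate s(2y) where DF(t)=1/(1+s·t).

1 1 191/200
2 2 9389/10000
3 3 89/100
4 4 8677/10000
5 5 8627/10000
6 6 8261/10000
7 7 2003/2500
s(2y) = (1/(9389/10000) − 1)/(2) = 611/18778 ≈ 3.2538%

step 1 [1y] swap r/1=9/191: DF=(1 − 9/191·(0))/(1+9/191) = 191/200 ≈ 0.955000
step 2 [2y] bond c/1=1/20: DF=(206719/200000 − 1/20·(0.955000))/(1+1/20) = 9389/10000 ≈ 0.938900
step 3 [3y] zero: DF = P = 89/100 ≈ 0.890000
step 4 [4y] swap r/1=441/12172: DF=(1 − 441/12172·(0.955000+0.938900+0.890000))/(1+441/12172) = 8677/10000 ≈ 0.867700
step 5 [5y] bond c/1=1/16: DF=(7327/6400 − 1/16·(0.955000+0.938900+0.890000+0.867700))/(1+1/16) = 8627/10000 ≈ 0.862700
step 6 [6y] swap r/1=1739/53404: DF=(1 − 1739/53404·(0.955000+0.938900+0.890000+0.867700+0.862700))/(1+1739/53404) = 8261/10000 ≈ 0.826100
step 7 [7y] bond c/1=1/16: DF=(23701/20000 − 1/16·(0.955000+0.938900+0.890000+0.867700+0.862700+0.826100))/(1+1/16) = 2003/2500 ≈ 0.801200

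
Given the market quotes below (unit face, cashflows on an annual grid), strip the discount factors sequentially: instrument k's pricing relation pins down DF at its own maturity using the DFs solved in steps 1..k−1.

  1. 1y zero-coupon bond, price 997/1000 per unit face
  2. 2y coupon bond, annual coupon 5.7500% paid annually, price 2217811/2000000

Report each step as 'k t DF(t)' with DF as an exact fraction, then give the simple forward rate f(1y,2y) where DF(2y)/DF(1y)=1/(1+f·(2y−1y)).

step 1 [1y] zero: DF = P = 997/1000 ≈ 0.997000
step 2 [2y] bond c/1=23/400: DF=(2217811/2000000 − 23/400·(0.997000))/(1+23/400) = 1243/1250 ≈ 0.994400

1 1 997/1000
2 2 1243/1250
f(1y,2y) = ((997/1000)/(1243/1250) − 1)/(1) = 13/4972 ≈ 0.2615%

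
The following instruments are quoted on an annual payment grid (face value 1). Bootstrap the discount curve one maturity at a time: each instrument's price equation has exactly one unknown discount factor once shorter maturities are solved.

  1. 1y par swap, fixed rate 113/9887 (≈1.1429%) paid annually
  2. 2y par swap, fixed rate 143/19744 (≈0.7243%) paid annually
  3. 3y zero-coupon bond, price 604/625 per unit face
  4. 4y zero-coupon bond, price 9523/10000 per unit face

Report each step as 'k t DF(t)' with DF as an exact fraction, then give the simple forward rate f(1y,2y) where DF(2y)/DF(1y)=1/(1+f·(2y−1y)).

step 1 [1y] swap r/1=113/9887: DF=(1 − 113/9887·(0))/(1+113/9887) = 9887/10000 ≈ 0.988700
step 2 [2y] swap r/1=143/19744: DF=(1 − 143/19744·(0.988700))/(1+143/19744) = 9857/10000 ≈ 0.985700
step 3 [3y] zero: DF = P = 604/625 ≈ 0.966400
step 4 [4y] zero: DF = P = 9523/10000 ≈ 0.952300

1 1 9887/10000
2 2 9857/10000
3 3 604/625
4 4 9523/10000
f(1y,2y) = ((9887/10000)/(9857/10000) − 1)/(1) = 30/9857 ≈ 0.3044%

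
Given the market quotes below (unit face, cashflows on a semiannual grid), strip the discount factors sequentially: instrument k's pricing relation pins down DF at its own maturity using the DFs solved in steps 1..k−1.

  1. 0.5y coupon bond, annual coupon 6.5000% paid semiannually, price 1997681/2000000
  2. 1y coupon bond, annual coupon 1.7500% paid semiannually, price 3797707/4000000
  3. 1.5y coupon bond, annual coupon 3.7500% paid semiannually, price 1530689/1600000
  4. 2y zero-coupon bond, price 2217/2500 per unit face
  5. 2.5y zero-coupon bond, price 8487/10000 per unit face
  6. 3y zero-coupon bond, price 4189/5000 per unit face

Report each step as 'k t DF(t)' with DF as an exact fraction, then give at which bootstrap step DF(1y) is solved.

step 1 [0.5y] bond c/2=13/400: DF=(1997681/2000000 − 13/400·(0))/(1+13/400) = 4837/5000 ≈ 0.967400
step 2 [1y] bond c/2=7/800: DF=(3797707/4000000 − 7/800·(0.967400))/(1+7/800) = 583/625 ≈ 0.932800
step 3 [1.5y] bond c/2=3/160: DF=(1530689/1600000 − 3/160·(0.967400+0.932800))/(1+3/160) = 9041/10000 ≈ 0.904100
step 4 [2y] zero: DF = P = 2217/2500 ≈ 0.886800
step 5 [2.5y] zero: DF = P = 8487/10000 ≈ 0.848700
step 6 [3y] zero: DF = P = 4189/5000 ≈ 0.837800

1 1/2 4837/5000
2 1 583/625
3 3/2 9041/10000
4 2 2217/2500
5 5/2 8487/10000
6 3 4189/5000
DF(1y) is solved at step 2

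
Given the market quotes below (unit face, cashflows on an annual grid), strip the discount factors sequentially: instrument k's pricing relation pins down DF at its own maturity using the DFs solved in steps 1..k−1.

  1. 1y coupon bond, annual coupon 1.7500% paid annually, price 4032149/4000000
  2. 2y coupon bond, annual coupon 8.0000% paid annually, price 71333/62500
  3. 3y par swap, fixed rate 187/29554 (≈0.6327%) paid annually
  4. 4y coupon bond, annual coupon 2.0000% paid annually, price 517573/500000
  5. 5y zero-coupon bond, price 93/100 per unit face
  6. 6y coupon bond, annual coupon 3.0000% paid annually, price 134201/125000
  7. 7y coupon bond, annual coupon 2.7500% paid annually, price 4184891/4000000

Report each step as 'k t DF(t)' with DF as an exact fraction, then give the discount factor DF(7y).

1 1 9907/10000
2 2 4917/5000
3 3 9813/10000
4 4 9569/10000
5 5 93/100
6 6 9013/10000
7 7 1729/2000
DF(7y) = 1729/2000 ≈ 0.864500

step 1 [1y] bond c/1=7/400: DF=(4032149/4000000 − 7/400·(0))/(1+7/400) = 9907/10000 ≈ 0.990700
step 2 [2y] bond c/1=2/25: DF=(71333/62500 − 2/25·(0.990700))/(1+2/25) = 4917/5000 ≈ 0.983400
step 3 [3y] swap r/1=187/29554: DF=(1 − 187/29554·(0.990700+0.983400))/(1+187/29554) = 9813/10000 ≈ 0.981300
step 4 [4y] bond c/1=1/50: DF=(517573/500000 − 1/50·(0.990700+0.983400+0.981300))/(1+1/50) = 9569/10000 ≈ 0.956900
step 5 [5y] zero: DF = P = 93/100 ≈ 0.930000
step 6 [6y] bond c/1=3/100: DF=(134201/125000 − 3/100·(0.990700+0.983400+0.981300+0.956900+0.930000))/(1+3/100) = 9013/10000 ≈ 0.901300
step 7 [7y] bond c/1=11/400: DF=(4184891/4000000 − 11/400·(0.990700+0.983400+0.981300+0.956900+0.930000+0.901300))/(1+11/400) = 1729/2000 ≈ 0.864500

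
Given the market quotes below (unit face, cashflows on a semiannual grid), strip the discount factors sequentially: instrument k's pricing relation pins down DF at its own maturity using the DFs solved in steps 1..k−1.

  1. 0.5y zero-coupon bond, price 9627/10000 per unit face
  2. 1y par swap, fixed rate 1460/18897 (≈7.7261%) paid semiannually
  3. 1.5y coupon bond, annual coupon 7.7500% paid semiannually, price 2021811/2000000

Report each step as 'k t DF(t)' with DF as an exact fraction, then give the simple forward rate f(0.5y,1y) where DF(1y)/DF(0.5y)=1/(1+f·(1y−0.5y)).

1 1/2 9627/10000
2 1 927/1000
3 3/2 9027/10000
f(0.5y,1y) = ((9627/10000)/(927/1000) − 1)/(1/2) = 119/1545 ≈ 7.7023%

step 1 [0.5y] zero: DF = P = 9627/10000 ≈ 0.962700
step 2 [1y] swap r/2=730/18897: DF=(1 − 730/18897·(0.962700))/(1+730/18897) = 927/1000 ≈ 0.927000
step 3 [1.5y] bond c/2=31/800: DF=(2021811/2000000 − 31/800·(0.962700+0.927000))/(1+31/800) = 9027/10000 ≈ 0.902700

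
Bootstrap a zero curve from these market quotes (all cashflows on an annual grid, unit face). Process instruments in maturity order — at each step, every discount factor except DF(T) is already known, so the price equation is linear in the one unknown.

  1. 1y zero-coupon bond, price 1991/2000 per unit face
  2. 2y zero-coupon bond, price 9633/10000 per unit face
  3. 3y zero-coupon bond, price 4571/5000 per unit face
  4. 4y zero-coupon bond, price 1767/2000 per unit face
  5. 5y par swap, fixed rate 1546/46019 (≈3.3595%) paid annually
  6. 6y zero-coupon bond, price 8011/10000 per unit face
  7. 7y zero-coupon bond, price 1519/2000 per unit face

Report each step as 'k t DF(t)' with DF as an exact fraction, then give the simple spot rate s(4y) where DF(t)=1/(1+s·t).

1 1 1991/2000
2 2 9633/10000
3 3 4571/5000
4 4 1767/2000
5 5 4227/5000
6 6 8011/10000
7 7 1519/2000
s(4y) = (1/(1767/2000) − 1)/(4) = 233/7068 ≈ 3.2965%

step 1 [1y] zero: DF = P = 1991/2000 ≈ 0.995500
step 2 [2y] zero: DF = P = 9633/10000 ≈ 0.963300
step 3 [3y] zero: DF = P = 4571/5000 ≈ 0.914200
step 4 [4y] zero: DF = P = 1767/2000 ≈ 0.883500
step 5 [5y] swap r/1=1546/46019: DF=(1 − 1546/46019·(0.995500+0.963300+0.914200+0.883500))/(1+1546/46019) = 4227/5000 ≈ 0.845400
step 6 [6y] zero: DF = P = 8011/10000 ≈ 0.801100
step 7 [7y] zero: DF = P = 1519/2000 ≈ 0.759500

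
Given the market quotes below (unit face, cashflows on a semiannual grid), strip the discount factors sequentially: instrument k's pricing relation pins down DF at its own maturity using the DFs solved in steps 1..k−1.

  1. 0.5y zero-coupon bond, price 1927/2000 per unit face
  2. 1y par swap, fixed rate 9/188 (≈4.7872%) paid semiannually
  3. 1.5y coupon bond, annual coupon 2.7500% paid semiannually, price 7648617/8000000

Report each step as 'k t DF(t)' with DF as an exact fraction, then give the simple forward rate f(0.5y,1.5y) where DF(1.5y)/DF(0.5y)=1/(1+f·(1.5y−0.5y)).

step 1 [0.5y] zero: DF = P = 1927/2000 ≈ 0.963500
step 2 [1y] swap r/2=9/376: DF=(1 − 9/376·(0.963500))/(1+9/376) = 9541/10000 ≈ 0.954100
step 3 [1.5y] bond c/2=11/800: DF=(7648617/8000000 − 11/800·(0.963500+0.954100))/(1+11/800) = 9171/10000 ≈ 0.917100

1 1/2 1927/2000
2 1 9541/10000
3 3/2 9171/10000
f(0.5y,1.5y) = ((1927/2000)/(9171/10000) − 1)/(1) = 464/9171 ≈ 5.0594%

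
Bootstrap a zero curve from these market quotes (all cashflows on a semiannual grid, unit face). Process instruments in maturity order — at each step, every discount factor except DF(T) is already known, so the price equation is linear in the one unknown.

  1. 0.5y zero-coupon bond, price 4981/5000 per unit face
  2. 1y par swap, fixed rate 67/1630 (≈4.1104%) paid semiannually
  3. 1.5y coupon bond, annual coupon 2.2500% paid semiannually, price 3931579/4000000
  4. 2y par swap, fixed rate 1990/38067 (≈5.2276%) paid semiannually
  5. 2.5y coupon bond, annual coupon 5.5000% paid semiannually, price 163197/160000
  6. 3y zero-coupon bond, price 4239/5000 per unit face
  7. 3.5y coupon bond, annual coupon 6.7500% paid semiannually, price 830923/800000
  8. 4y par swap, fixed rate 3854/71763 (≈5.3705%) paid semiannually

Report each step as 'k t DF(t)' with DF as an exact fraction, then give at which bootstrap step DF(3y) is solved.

step 1 [0.5y] zero: DF = P = 4981/5000 ≈ 0.996200
step 2 [1y] swap r/2=67/3260: DF=(1 − 67/3260·(0.996200))/(1+67/3260) = 4799/5000 ≈ 0.959800
step 3 [1.5y] bond c/2=9/800: DF=(3931579/4000000 − 9/800·(0.996200+0.959800))/(1+9/800) = 4751/5000 ≈ 0.950200
step 4 [2y] swap r/2=995/38067: DF=(1 − 995/38067·(0.996200+0.959800+0.950200))/(1+995/38067) = 1801/2000 ≈ 0.900500
step 5 [2.5y] bond c/2=11/400: DF=(163197/160000 − 11/400·(0.996200+0.959800+0.950200+0.900500))/(1+11/400) = 2227/2500 ≈ 0.890800
step 6 [3y] zero: DF = P = 4239/5000 ≈ 0.847800
step 7 [3.5y] bond c/2=27/800: DF=(830923/800000 − 27/800·(0.996200+0.959800+0.950200+0.900500+0.890800+0.847800))/(1+27/800) = 8237/10000 ≈ 0.823700
step 8 [4y] swap r/2=1927/71763: DF=(1 − 1927/71763·(0.996200+0.959800+0.950200+0.900500+0.890800+0.847800+0.823700))/(1+1927/71763) = 8073/10000 ≈ 0.807300

1 1/2 4981/5000
2 1 4799/5000
3 3/2 4751/5000
4 2 1801/2000
5 5/2 2227/2500
6 3 4239/5000
7 7/2 8237/10000
8 4 8073/10000
DF(3y) is solved at step 6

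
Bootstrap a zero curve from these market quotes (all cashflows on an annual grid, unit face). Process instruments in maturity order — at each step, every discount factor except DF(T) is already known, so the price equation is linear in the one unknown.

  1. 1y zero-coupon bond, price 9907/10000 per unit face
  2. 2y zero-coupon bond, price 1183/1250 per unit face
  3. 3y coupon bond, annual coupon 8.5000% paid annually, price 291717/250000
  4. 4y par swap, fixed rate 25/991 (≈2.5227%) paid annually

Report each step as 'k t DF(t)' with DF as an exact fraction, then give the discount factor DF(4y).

step 1 [1y] zero: DF = P = 9907/10000 ≈ 0.990700
step 2 [2y] zero: DF = P = 1183/1250 ≈ 0.946400
step 3 [3y] bond c/1=17/200: DF=(291717/250000 − 17/200·(0.990700+0.946400))/(1+17/200) = 9237/10000 ≈ 0.923700
step 4 [4y] swap r/1=25/991: DF=(1 − 25/991·(0.990700+0.946400+0.923700))/(1+25/991) = 181/200 ≈ 0.905000

1 1 9907/10000
2 2 1183/1250
3 3 9237/10000
4 4 181/200
DF(4y) = 181/200 ≈ 0.905000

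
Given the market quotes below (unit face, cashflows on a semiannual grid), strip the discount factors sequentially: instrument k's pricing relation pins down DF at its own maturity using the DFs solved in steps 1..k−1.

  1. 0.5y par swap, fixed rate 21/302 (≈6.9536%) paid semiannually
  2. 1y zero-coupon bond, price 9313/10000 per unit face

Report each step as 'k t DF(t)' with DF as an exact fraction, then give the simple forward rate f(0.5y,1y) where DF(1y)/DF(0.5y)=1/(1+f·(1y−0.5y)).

step 1 [0.5y] swap r/2=21/604: DF=(1 − 21/604·(0))/(1+21/604) = 604/625 ≈ 0.966400
step 2 [1y] zero: DF = P = 9313/10000 ≈ 0.931300

1 1/2 604/625
2 1 9313/10000
f(0.5y,1y) = ((604/625)/(9313/10000) − 1)/(1/2) = 702/9313 ≈ 7.5379%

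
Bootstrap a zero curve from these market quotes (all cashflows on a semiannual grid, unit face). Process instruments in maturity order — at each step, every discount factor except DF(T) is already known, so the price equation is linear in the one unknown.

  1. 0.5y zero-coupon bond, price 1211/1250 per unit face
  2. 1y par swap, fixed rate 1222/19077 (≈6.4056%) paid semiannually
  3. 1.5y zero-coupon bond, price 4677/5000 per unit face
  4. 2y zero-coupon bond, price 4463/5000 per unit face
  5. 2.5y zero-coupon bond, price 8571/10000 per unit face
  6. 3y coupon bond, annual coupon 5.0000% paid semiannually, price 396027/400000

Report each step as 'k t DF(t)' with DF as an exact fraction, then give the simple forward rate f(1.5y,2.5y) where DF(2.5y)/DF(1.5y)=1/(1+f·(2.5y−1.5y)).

step 1 [0.5y] zero: DF = P = 1211/1250 ≈ 0.968800
step 2 [1y] swap r/2=611/19077: DF=(1 − 611/19077·(0.968800))/(1+611/19077) = 9389/10000 ≈ 0.938900
step 3 [1.5y] zero: DF = P = 4677/5000 ≈ 0.935400
step 4 [2y] zero: DF = P = 4463/5000 ≈ 0.892600
step 5 [2.5y] zero: DF = P = 8571/10000 ≈ 0.857100
step 6 [3y] bond c/2=1/40: DF=(396027/400000 − 1/40·(0.968800+0.938900+0.935400+0.892600+0.857100))/(1+1/40) = 8539/10000 ≈ 0.853900

1 1/2 1211/1250
2 1 9389/10000
3 3/2 4677/5000
4 2 4463/5000
5 5/2 8571/10000
6 3 8539/10000
f(1.5y,2.5y) = ((4677/5000)/(8571/10000) − 1)/(1) = 261/2857 ≈ 9.1355%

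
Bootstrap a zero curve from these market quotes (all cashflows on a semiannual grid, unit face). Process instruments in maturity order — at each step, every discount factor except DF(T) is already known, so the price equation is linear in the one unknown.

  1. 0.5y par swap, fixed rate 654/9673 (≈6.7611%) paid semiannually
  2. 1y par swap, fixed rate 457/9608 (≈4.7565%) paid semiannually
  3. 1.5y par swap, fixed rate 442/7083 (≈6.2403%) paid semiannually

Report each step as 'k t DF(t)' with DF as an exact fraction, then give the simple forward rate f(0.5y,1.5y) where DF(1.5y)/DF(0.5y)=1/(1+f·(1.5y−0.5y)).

step 1 [0.5y] swap r/2=327/9673: DF=(1 − 327/9673·(0))/(1+327/9673) = 9673/10000 ≈ 0.967300
step 2 [1y] swap r/2=457/19216: DF=(1 − 457/19216·(0.967300))/(1+457/19216) = 9543/10000 ≈ 0.954300
step 3 [1.5y] swap r/2=221/7083: DF=(1 − 221/7083·(0.967300+0.954300))/(1+221/7083) = 2279/2500 ≈ 0.911600

1 1/2 9673/10000
2 1 9543/10000
3 3/2 2279/2500
f(0.5y,1.5y) = ((9673/10000)/(2279/2500) − 1)/(1) = 557/9116 ≈ 6.1101%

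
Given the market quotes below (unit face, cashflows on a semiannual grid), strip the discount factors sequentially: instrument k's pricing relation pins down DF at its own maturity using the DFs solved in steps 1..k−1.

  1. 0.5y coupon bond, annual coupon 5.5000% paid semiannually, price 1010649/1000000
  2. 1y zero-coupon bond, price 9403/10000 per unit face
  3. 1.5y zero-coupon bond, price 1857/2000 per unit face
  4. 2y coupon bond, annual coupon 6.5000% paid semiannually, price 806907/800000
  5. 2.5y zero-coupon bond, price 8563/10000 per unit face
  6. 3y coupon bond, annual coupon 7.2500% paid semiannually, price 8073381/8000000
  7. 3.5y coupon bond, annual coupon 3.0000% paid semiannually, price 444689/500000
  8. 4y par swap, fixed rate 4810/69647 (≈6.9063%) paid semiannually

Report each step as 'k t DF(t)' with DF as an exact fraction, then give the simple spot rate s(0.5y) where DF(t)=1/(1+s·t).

1 1/2 2459/2500
2 1 9403/10000
3 3/2 1857/2000
4 2 8871/10000
5 5/2 8563/10000
6 3 8131/10000
7 7/2 7963/10000
8 4 1519/2000
s(0.5y) = (1/(2459/2500) − 1)/(1/2) = 82/2459 ≈ 3.3347%

step 1 [0.5y] bond c/2=11/400: DF=(1010649/1000000 − 11/400·(0))/(1+11/400) = 2459/2500 ≈ 0.983600
step 2 [1y] zero: DF = P = 9403/10000 ≈ 0.940300
step 3 [1.5y] zero: DF = P = 1857/2000 ≈ 0.928500
step 4 [2y] bond c/2=13/400: DF=(806907/800000 − 13/400·(0.983600+0.940300+0.928500))/(1+13/400) = 8871/10000 ≈ 0.887100
step 5 [2.5y] zero: DF = P = 8563/10000 ≈ 0.856300
step 6 [3y] bond c/2=29/800: DF=(8073381/8000000 − 29/800·(0.983600+0.940300+0.928500+0.887100+0.856300))/(1+29/800) = 8131/10000 ≈ 0.813100
step 7 [3.5y] bond c/2=3/200: DF=(444689/500000 − 3/200·(0.983600+0.940300+0.928500+0.887100+0.856300+0.813100))/(1+3/200) = 7963/10000 ≈ 0.796300
step 8 [4y] swap r/2=2405/69647: DF=(1 − 2405/69647·(0.983600+0.940300+0.928500+0.887100+0.856300+0.813100+0.796300))/(1+2405/69647) = 1519/2000 ≈ 0.759500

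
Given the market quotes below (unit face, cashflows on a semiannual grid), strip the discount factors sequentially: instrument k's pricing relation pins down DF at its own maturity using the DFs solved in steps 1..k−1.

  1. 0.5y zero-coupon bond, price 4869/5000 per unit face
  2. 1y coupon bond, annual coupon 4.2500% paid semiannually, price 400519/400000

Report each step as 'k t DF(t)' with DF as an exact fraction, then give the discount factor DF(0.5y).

step 1 [0.5y] zero: DF = P = 4869/5000 ≈ 0.973800
step 2 [1y] bond c/2=17/800: DF=(400519/400000 − 17/800·(0.973800))/(1+17/800) = 4801/5000 ≈ 0.960200

1 1/2 4869/5000
2 1 4801/5000
DF(0.5y) = 4869/5000 ≈ 0.973800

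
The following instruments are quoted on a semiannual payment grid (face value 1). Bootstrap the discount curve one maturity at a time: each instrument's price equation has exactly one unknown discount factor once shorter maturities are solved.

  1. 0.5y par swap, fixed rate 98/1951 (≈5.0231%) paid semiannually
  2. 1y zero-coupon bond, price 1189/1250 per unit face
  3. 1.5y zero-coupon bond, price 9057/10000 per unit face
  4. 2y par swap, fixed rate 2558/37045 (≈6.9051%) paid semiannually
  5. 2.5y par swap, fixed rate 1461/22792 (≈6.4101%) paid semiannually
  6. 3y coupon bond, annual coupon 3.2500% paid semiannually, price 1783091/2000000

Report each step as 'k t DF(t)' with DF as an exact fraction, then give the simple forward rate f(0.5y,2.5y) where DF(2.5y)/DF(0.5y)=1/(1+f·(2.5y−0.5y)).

1 1/2 1951/2000
2 1 1189/1250
3 3/2 9057/10000
4 2 8721/10000
5 5/2 8539/10000
6 3 2011/2500
f(0.5y,2.5y) = ((1951/2000)/(8539/10000) − 1)/(2) = 608/8539 ≈ 7.1203%

step 1 [0.5y] swap r/2=49/1951: DF=(1 − 49/1951·(0))/(1+49/1951) = 1951/2000 ≈ 0.975500
step 2 [1y] zero: DF = P = 1189/1250 ≈ 0.951200
step 3 [1.5y] zero: DF = P = 9057/10000 ≈ 0.905700
step 4 [2y] swap r/2=1279/37045: DF=(1 − 1279/37045·(0.975500+0.951200+0.905700))/(1+1279/37045) = 8721/10000 ≈ 0.872100
step 5 [2.5y] swap r/2=1461/45584: DF=(1 − 1461/45584·(0.975500+0.951200+0.905700+0.872100))/(1+1461/45584) = 8539/10000 ≈ 0.853900
step 6 [3y] bond c/2=13/800: DF=(1783091/2000000 − 13/800·(0.975500+0.951200+0.905700+0.872100+0.853900))/(1+13/800) = 2011/2500 ≈ 0.804400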